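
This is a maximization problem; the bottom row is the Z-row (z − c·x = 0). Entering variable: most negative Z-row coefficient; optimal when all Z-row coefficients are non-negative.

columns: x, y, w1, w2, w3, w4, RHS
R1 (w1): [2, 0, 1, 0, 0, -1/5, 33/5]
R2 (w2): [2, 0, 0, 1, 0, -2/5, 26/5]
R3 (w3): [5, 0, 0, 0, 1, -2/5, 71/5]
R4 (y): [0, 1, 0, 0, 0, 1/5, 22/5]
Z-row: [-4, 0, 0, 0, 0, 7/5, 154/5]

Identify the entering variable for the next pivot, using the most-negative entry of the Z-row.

x

Negative Z-row entries: x: -4.
The most negative is -4 in column x, so x enters.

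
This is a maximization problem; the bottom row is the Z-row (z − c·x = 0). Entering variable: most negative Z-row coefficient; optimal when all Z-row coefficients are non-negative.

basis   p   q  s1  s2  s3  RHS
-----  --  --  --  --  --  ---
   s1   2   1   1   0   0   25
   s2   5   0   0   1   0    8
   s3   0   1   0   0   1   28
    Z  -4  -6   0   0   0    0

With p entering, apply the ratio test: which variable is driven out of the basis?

s2

Column p entries and ratios — s1: 25/2 = 25/2; s2: 8/5 = 8/5; s3: 0 ≤ 0, skip.
Smallest ratio is 8/5 in the row of s2, so s2 leaves.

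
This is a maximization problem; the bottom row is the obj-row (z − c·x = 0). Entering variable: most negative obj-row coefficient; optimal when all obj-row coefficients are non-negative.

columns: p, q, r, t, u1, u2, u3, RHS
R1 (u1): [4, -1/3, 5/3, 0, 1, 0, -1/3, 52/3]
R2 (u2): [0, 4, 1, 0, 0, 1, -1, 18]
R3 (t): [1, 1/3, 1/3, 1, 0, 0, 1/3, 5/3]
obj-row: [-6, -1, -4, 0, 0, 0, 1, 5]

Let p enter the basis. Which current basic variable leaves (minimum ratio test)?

t

Column p entries and ratios — u1: (52/3)/4 = 13/3; u2: 0 ≤ 0, skip; t: (5/3)/1 = 5/3.
Smallest ratio is 5/3 in the row of t, so t leaves.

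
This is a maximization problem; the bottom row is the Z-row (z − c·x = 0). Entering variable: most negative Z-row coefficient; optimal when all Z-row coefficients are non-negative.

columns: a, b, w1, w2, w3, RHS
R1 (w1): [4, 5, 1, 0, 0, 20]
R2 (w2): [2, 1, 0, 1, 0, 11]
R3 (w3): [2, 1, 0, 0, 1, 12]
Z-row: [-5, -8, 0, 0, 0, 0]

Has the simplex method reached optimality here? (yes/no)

no

The Z-row has a negative entry -8 in column b, so it is not optimal.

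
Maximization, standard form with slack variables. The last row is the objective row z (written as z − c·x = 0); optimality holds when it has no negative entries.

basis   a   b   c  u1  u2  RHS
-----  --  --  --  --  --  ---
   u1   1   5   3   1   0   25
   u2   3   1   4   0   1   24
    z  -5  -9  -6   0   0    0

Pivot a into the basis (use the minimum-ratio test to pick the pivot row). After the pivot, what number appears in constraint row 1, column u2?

Ratio test on column a — row 1: 25/1 = 25; row 2: 24/3 = 8. Minimum is 8 at row 2 (u2 leaves); pivot element 3.
Divide row 2 by 3; eliminate column a from the other rows.
Row 1 update in column u2: 0 − 1·(1/3) = -1/3.

-1/3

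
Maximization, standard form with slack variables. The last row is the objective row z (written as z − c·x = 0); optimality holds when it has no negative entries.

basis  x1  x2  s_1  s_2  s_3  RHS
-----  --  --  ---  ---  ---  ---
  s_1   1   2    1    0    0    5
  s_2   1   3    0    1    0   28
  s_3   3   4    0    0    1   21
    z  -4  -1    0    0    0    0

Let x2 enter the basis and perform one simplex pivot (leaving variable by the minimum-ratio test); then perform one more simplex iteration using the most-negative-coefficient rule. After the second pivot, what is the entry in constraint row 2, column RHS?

23

Ratio test on column x2 — row 1: 5/2 = 5/2; row 2: 28/3 = 28/3; row 3: 21/4 = 21/4. Minimum is 5/2 at row 1 (s_1 leaves); pivot element 2.
Divide row 1 by 2; eliminate column x2 from the other rows.
Second iteration: most negative z-row entry is -7/2 in column x1, so x1 enters.
Ratio test on column x1 — row 1: (5/2)/(1/2) = 5; row 2: entry -1/2 ≤ 0; row 3: 11/1 = 11. Minimum is 5 at row 1 (x2 leaves); pivot element 1/2.
Divide row 1 by 1/2; eliminate column x1 from the other rows.
After both pivots, the entry at constraint row 2, column RHS is 23.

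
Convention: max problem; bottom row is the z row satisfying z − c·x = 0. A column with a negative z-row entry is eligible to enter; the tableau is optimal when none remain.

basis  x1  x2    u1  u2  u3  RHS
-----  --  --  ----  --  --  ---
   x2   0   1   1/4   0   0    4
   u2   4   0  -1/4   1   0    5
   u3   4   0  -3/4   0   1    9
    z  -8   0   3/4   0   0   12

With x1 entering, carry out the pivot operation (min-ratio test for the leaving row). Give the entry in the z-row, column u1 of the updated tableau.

Ratio test on column x1 — row 1: entry 0 ≤ 0; row 2: 5/4 = 5/4; row 3: 9/4 = 9/4. Minimum is 5/4 at row 2 (u2 leaves); pivot element 4.
Divide row 2 by 4; eliminate column x1 from the other rows.
z-row update in column u1: 3/4 − (-8)·(-1/16) = 1/4.

1/4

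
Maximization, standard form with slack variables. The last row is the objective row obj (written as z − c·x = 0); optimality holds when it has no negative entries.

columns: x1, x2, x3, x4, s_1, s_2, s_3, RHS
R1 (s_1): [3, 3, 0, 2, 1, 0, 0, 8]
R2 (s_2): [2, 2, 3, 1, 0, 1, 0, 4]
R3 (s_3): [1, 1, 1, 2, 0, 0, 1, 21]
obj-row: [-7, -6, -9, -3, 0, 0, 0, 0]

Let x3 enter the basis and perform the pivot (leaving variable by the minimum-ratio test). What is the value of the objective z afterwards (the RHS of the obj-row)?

12

Ratio test on column x3 — row 1: entry 0 ≤ 0; row 2: 4/3 = 4/3; row 3: 21/1 = 21. Minimum is 4/3 at row 2 (s_2 leaves); pivot element 3.
Pivot on row 2; the obj-row RHS becomes 0 − (-9)·(4/3) = 12.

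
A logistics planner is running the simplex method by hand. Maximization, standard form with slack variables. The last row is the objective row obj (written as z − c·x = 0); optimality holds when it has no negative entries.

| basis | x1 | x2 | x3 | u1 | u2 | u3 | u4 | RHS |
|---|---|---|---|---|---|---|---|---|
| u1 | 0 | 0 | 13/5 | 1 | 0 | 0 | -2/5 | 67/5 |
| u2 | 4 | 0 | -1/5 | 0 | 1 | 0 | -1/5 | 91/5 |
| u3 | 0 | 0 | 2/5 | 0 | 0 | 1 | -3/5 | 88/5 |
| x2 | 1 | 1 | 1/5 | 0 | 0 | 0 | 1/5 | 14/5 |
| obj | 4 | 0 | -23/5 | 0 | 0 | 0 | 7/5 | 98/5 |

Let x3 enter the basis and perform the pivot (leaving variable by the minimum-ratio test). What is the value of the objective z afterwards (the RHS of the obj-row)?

563/13

Ratio test on column x3 — row 1: (67/5)/(13/5) = 67/13; row 2: entry -1/5 ≤ 0; row 3: (88/5)/(2/5) = 44; row 4: (14/5)/(1/5) = 14. Minimum is 67/13 at row 1 (u1 leaves); pivot element 13/5.
Pivot on row 1; the obj-row RHS becomes 98/5 − (-23/5)·(67/13) = 563/13.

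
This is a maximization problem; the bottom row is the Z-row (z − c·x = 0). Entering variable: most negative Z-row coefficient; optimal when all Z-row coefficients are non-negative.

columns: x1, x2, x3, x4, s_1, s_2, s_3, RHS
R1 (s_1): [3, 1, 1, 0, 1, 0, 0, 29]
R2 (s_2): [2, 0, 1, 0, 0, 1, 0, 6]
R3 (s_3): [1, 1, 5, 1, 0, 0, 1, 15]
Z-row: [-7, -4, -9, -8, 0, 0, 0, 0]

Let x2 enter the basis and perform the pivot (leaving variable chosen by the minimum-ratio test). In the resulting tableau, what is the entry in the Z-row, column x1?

Ratio test on column x2 — row 1: 29/1 = 29; row 2: entry 0 ≤ 0; row 3: 15/1 = 15. Minimum is 15 at row 3 (s_3 leaves); pivot element 1.
Divide row 3 by 1; eliminate column x2 from the other rows.
Z-row update in column x1: -7 − (-4)·1 = -3.

-3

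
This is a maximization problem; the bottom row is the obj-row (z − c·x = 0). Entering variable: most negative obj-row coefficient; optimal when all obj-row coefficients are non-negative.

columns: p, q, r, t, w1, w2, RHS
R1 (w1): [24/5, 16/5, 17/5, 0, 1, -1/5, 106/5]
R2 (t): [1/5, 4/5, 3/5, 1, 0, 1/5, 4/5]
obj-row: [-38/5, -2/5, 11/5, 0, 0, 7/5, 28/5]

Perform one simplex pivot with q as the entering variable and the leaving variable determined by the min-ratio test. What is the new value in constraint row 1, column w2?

Ratio test on column q — row 1: (106/5)/(16/5) = 53/8; row 2: (4/5)/(4/5) = 1. Minimum is 1 at row 2 (t leaves); pivot element 4/5.
Divide row 2 by 4/5; eliminate column q from the other rows.
Row 1 update in column w2: -1/5 − (16/5)·(1/4) = -1.

-1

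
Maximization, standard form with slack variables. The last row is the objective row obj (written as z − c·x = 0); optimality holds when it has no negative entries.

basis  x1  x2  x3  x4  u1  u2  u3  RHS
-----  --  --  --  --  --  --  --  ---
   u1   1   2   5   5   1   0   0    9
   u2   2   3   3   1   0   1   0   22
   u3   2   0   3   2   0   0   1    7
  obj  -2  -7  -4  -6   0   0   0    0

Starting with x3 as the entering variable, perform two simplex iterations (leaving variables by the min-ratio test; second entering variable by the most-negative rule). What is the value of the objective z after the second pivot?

63/2

Ratio test on column x3 — row 1: 9/5 = 9/5; row 2: 22/3 = 22/3; row 3: 7/3 = 7/3. Minimum is 9/5 at row 1 (u1 leaves); pivot element 5.
Pivot on row 1; the obj-row RHS becomes 0 − (-4)·(9/5) = 36/5.
Next entering variable (most negative obj-row entry -27/5): x2.
Ratio test on column x2 — row 1: (9/5)/(2/5) = 9/2; row 2: (83/5)/(9/5) = 83/9; row 3: entry -6/5 ≤ 0. Minimum is 9/2 at row 1 (x3 leaves); pivot element 2/5.
After the second pivot the obj-row RHS is 36/5 − (-27/5)·(9/2) = 63/2.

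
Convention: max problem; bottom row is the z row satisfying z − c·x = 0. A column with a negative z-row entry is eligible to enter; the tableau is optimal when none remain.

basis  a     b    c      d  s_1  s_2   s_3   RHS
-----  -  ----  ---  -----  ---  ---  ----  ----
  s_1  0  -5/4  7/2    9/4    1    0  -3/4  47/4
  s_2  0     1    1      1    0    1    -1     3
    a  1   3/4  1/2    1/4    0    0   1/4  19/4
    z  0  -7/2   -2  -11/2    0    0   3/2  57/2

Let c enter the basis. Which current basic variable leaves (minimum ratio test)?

s_2

Column c entries and ratios — s_1: (47/4)/(7/2) = 47/14; s_2: 3/1 = 3; a: (19/4)/(1/2) = 19/2.
Smallest ratio is 3 in the row of s_2, so s_2 leaves.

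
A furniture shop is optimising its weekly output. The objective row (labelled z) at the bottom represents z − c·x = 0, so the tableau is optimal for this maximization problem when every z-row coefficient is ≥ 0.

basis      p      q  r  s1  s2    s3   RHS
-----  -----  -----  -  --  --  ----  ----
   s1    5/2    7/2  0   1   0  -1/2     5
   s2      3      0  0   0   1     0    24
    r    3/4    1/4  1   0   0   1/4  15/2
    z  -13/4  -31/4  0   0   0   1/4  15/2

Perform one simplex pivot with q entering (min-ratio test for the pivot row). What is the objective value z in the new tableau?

130/7

Ratio test on column q — row 1: 5/(7/2) = 10/7; row 2: entry 0 ≤ 0; row 3: (15/2)/(1/4) = 30. Minimum is 10/7 at row 1 (s1 leaves); pivot element 7/2.
Pivot on row 1; the z-row RHS becomes 15/2 − (-31/4)·(10/7) = 130/7.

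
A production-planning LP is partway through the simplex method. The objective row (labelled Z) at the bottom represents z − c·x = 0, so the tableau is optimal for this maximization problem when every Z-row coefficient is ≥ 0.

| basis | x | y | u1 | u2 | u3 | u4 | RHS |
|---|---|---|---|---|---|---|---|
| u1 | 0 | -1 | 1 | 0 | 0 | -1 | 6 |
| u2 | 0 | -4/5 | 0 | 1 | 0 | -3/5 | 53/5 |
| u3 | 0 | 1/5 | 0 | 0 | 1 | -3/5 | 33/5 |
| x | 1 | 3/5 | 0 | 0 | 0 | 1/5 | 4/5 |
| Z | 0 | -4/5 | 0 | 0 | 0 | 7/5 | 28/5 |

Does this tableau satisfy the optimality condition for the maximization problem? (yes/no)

The Z-row has a negative entry -4/5 in column y, so it is not optimal.

no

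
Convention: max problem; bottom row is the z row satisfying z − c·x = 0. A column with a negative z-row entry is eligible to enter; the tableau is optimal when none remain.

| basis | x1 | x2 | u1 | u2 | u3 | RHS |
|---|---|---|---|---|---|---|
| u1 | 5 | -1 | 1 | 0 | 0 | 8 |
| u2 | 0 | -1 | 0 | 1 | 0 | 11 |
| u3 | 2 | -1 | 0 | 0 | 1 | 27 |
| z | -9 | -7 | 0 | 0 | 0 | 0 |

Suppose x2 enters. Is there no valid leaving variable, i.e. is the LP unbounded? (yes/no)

Every constraint-row entry in column x2 is ≤ 0, so increasing x2 is unbounded.

yes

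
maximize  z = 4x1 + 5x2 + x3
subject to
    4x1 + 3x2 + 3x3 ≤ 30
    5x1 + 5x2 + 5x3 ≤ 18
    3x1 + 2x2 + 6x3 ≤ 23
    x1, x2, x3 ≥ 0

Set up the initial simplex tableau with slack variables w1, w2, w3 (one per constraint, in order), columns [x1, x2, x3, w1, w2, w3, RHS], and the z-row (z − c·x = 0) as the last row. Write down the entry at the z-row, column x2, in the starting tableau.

-5

The z-row carries the negated objective coefficients: the x2 entry is -5.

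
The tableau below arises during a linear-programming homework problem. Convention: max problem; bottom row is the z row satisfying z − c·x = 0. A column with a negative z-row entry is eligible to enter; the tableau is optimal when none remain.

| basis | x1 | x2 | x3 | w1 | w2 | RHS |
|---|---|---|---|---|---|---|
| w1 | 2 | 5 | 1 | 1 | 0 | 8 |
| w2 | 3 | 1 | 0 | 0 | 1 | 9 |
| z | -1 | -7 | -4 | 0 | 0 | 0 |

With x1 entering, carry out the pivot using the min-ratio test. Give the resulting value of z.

Ratio test on column x1 — row 1: 8/2 = 4; row 2: 9/3 = 3. Minimum is 3 at row 2 (w2 leaves); pivot element 3.
Pivot on row 2; the z-row RHS becomes 0 − (-1)·3 = 3.

3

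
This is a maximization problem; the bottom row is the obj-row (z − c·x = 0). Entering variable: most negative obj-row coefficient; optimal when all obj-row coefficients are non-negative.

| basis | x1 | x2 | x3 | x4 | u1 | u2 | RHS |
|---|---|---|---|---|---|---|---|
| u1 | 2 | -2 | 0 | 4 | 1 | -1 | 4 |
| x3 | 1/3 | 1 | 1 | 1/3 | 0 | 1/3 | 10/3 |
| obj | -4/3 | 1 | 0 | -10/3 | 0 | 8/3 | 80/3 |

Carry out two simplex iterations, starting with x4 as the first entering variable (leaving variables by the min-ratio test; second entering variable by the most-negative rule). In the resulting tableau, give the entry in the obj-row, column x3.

Ratio test on column x4 — row 1: 4/4 = 1; row 2: (10/3)/(1/3) = 10. Minimum is 1 at row 1 (u1 leaves); pivot element 4.
Divide row 1 by 4; eliminate column x4 from the other rows.
Second iteration: most negative obj-row entry is -2/3 in column x2, so x2 enters.
Ratio test on column x2 — row 1: entry -1/2 ≤ 0; row 2: 3/(7/6) = 18/7. Minimum is 18/7 at row 2 (x3 leaves); pivot element 7/6.
Divide row 2 by 7/6; eliminate column x2 from the other rows.
After both pivots, the entry at the obj-row, column x3 is 4/7.

4/7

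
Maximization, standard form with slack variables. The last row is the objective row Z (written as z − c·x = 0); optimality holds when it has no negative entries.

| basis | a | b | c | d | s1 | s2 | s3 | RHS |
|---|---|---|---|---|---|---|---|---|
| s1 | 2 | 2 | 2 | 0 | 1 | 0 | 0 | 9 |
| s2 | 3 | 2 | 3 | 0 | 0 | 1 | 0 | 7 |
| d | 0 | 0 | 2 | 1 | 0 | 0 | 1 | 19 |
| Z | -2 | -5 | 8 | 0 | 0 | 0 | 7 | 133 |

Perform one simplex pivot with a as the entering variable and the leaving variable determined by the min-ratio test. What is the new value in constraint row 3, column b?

Ratio test on column a — row 1: 9/2 = 9/2; row 2: 7/3 = 7/3; row 3: entry 0 ≤ 0. Minimum is 7/3 at row 2 (s2 leaves); pivot element 3.
Divide row 2 by 3; eliminate column a from the other rows.
Row 3 update in column b: 0 − 0·(2/3) = 0.

0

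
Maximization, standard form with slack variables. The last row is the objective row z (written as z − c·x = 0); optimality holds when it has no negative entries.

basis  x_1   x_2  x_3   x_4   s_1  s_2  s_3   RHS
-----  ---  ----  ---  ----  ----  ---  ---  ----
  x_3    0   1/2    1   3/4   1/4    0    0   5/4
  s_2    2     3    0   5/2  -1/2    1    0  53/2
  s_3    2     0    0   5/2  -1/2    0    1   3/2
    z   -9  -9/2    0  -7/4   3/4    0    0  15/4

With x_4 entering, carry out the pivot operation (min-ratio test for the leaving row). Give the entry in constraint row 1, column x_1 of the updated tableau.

Ratio test on column x_4 — row 1: (5/4)/(3/4) = 5/3; row 2: (53/2)/(5/2) = 53/5; row 3: (3/2)/(5/2) = 3/5. Minimum is 3/5 at row 3 (s_3 leaves); pivot element 5/2.
Divide row 3 by 5/2; eliminate column x_4 from the other rows.
Row 1 update in column x_1: 0 − (3/4)·(4/5) = -3/5.

-3/5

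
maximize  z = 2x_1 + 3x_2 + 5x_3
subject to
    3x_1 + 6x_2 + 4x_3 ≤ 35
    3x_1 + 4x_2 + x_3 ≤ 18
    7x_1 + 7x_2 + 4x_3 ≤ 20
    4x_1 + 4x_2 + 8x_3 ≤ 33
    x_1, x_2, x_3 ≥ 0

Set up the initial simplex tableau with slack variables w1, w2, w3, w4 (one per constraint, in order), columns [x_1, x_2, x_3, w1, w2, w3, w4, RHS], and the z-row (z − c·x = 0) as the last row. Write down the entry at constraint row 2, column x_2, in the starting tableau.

4

Constraint 2 has coefficient 4 on x_2.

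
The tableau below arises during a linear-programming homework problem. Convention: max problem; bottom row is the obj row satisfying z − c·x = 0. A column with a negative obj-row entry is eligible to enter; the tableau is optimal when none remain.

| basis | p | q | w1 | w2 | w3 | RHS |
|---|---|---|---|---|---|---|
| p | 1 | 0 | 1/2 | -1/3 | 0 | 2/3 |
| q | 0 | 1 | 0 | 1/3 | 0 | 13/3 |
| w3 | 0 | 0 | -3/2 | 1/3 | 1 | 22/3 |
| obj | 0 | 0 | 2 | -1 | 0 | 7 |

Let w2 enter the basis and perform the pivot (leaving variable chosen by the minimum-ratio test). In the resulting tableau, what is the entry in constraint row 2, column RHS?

13

Ratio test on column w2 — row 1: entry -1/3 ≤ 0; row 2: (13/3)/(1/3) = 13; row 3: (22/3)/(1/3) = 22. Minimum is 13 at row 2 (q leaves); pivot element 1/3.
Divide row 2 by 1/3; eliminate column w2 from the other rows.
In the new row 2, the RHS entry is the old entry divided by the pivot: (13/3)/(1/3) = 13.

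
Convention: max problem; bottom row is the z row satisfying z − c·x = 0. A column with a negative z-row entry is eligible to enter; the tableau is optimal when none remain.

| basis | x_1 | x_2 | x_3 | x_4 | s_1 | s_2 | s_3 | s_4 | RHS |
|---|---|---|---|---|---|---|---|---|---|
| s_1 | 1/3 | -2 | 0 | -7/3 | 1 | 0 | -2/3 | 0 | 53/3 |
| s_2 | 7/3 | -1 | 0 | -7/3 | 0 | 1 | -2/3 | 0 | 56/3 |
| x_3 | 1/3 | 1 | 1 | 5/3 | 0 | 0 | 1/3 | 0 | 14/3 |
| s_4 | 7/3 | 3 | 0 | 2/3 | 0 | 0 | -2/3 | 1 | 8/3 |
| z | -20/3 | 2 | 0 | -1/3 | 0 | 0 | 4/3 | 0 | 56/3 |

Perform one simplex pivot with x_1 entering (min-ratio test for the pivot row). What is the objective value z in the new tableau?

184/7

Ratio test on column x_1 — row 1: (53/3)/(1/3) = 53; row 2: (56/3)/(7/3) = 8; row 3: (14/3)/(1/3) = 14; row 4: (8/3)/(7/3) = 8/7. Minimum is 8/7 at row 4 (s_4 leaves); pivot element 7/3.
Pivot on row 4; the z-row RHS becomes 56/3 − (-20/3)·(8/7) = 184/7.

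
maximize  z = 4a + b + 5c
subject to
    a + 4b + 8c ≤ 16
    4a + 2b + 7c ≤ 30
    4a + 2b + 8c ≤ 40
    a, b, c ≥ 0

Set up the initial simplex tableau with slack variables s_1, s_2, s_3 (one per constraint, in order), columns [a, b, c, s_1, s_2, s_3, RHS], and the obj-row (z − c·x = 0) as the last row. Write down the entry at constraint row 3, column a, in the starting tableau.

4

Constraint 3 has coefficient 4 on a.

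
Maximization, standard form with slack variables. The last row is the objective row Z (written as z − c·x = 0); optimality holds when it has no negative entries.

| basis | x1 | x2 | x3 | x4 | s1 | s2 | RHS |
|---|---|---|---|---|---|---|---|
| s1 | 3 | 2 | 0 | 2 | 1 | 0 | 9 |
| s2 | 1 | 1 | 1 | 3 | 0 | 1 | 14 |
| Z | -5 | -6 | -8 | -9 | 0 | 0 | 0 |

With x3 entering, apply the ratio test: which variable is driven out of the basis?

s2

Column x3 entries and ratios — s1: 0 ≤ 0, skip; s2: 14/1 = 14.
Smallest ratio is 14 in the row of s2, so s2 leaves.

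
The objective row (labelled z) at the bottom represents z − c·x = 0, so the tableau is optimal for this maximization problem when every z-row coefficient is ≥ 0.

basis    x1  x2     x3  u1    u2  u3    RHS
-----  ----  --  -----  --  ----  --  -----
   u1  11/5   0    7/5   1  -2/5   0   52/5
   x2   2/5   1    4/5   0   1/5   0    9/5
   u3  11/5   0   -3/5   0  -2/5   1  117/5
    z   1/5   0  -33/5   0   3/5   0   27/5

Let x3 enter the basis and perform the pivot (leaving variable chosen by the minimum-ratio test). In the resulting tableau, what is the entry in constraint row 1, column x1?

3/2

Ratio test on column x3 — row 1: (52/5)/(7/5) = 52/7; row 2: (9/5)/(4/5) = 9/4; row 3: entry -3/5 ≤ 0. Minimum is 9/4 at row 2 (x2 leaves); pivot element 4/5.
Divide row 2 by 4/5; eliminate column x3 from the other rows.
Row 1 update in column x1: 11/5 − (7/5)·(1/2) = 3/2.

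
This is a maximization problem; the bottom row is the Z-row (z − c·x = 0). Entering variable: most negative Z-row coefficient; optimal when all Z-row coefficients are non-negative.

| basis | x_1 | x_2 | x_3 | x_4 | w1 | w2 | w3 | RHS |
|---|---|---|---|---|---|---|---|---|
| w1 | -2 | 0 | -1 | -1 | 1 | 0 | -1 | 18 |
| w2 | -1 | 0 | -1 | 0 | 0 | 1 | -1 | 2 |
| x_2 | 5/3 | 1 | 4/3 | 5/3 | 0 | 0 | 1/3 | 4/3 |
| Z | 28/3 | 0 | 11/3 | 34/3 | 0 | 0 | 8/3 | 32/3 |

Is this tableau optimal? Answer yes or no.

Every Z-row coefficient is ≥ 0, so the tableau is optimal.

yes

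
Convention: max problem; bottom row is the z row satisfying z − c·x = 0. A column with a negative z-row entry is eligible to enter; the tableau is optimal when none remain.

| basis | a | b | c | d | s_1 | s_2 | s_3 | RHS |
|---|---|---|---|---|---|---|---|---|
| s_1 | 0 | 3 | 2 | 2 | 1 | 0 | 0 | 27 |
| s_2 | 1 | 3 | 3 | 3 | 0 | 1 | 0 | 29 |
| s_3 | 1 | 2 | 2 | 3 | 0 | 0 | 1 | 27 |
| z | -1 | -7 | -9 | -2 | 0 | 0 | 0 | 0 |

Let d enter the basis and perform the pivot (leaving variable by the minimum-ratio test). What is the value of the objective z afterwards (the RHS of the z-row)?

18

Ratio test on column d — row 1: 27/2 = 27/2; row 2: 29/3 = 29/3; row 3: 27/3 = 9. Minimum is 9 at row 3 (s_3 leaves); pivot element 3.
Pivot on row 3; the z-row RHS becomes 0 − (-2)·9 = 18.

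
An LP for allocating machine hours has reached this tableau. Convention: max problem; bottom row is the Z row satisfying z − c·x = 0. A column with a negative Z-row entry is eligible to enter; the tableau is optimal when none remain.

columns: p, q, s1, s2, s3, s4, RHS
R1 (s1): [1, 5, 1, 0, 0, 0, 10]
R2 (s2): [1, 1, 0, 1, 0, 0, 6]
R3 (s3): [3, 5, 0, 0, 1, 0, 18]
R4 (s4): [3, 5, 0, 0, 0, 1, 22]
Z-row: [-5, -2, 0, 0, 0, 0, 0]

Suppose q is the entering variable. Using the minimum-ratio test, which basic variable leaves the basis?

s1

Column q entries and ratios — s1: 10/5 = 2; s2: 6/1 = 6; s3: 18/5 = 18/5; s4: 22/5 = 22/5.
Smallest ratio is 2 in the row of s1, so s1 leaves.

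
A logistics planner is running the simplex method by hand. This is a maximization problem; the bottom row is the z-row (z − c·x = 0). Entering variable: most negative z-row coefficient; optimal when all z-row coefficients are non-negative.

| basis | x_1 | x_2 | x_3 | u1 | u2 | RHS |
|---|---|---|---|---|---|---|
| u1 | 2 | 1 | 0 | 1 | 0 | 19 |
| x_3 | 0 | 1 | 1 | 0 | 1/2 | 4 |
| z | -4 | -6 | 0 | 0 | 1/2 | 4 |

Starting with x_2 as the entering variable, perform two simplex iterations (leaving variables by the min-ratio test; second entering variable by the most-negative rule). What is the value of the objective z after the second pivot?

Ratio test on column x_2 — row 1: 19/1 = 19; row 2: 4/1 = 4. Minimum is 4 at row 2 (x_3 leaves); pivot element 1.
Pivot on row 2; the z-row RHS becomes 4 − (-6)·4 = 28.
Next entering variable (most negative z-row entry -4): x_1.
Ratio test on column x_1 — row 1: 15/2 = 15/2; row 2: entry 0 ≤ 0. Minimum is 15/2 at row 1 (u1 leaves); pivot element 2.
After the second pivot the z-row RHS is 28 − (-4)·(15/2) = 58.

58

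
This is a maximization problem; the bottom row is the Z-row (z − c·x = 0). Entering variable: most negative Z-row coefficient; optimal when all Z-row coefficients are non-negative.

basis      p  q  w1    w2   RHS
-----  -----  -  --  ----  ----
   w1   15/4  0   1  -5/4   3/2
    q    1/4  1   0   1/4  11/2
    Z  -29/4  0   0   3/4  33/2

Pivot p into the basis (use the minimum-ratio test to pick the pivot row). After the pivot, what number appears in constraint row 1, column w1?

4/15

Ratio test on column p — row 1: (3/2)/(15/4) = 2/5; row 2: (11/2)/(1/4) = 22. Minimum is 2/5 at row 1 (w1 leaves); pivot element 15/4.
Divide row 1 by 15/4; eliminate column p from the other rows.
In the new row 1, the w1 entry is the old entry divided by the pivot: 1/(15/4) = 4/15.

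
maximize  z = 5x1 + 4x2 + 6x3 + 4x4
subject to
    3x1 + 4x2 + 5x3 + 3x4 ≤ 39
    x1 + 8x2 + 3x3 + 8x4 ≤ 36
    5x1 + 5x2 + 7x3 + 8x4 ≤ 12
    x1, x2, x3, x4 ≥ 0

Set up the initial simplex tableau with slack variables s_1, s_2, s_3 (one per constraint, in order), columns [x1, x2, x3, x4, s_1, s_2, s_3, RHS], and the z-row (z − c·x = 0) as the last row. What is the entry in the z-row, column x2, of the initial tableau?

-4

The z-row carries the negated objective coefficients: the x2 entry is -4.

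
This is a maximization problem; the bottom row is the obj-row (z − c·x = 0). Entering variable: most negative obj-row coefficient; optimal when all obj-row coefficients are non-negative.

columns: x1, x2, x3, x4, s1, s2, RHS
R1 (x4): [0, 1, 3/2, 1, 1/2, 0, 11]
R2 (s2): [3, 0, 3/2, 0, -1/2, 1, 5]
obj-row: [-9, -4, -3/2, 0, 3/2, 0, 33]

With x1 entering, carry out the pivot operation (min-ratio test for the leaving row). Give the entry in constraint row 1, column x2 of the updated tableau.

Ratio test on column x1 — row 1: entry 0 ≤ 0; row 2: 5/3 = 5/3. Minimum is 5/3 at row 2 (s2 leaves); pivot element 3.
Divide row 2 by 3; eliminate column x1 from the other rows.
Row 1 update in column x2: 1 − 0·0 = 1.

1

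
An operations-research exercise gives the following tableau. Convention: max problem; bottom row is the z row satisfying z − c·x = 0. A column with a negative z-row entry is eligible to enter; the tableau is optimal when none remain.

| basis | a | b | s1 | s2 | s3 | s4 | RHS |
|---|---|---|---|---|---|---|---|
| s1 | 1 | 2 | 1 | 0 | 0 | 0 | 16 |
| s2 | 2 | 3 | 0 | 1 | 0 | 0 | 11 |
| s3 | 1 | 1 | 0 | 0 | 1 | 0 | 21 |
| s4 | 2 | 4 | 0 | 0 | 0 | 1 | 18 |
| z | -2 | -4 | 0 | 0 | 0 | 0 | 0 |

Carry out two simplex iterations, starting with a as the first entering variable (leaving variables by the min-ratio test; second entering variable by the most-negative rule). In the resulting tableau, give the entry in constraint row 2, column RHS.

Ratio test on column a — row 1: 16/1 = 16; row 2: 11/2 = 11/2; row 3: 21/1 = 21; row 4: 18/2 = 9. Minimum is 11/2 at row 2 (s2 leaves); pivot element 2.
Divide row 2 by 2; eliminate column a from the other rows.
Second iteration: most negative z-row entry is -1 in column b, so b enters.
Ratio test on column b — row 1: (21/2)/(1/2) = 21; row 2: (11/2)/(3/2) = 11/3; row 3: entry -1/2 ≤ 0; row 4: 7/1 = 7. Minimum is 11/3 at row 2 (a leaves); pivot element 3/2.
Divide row 2 by 3/2; eliminate column b from the other rows.
After both pivots, the entry at constraint row 2, column RHS is 11/3.

11/3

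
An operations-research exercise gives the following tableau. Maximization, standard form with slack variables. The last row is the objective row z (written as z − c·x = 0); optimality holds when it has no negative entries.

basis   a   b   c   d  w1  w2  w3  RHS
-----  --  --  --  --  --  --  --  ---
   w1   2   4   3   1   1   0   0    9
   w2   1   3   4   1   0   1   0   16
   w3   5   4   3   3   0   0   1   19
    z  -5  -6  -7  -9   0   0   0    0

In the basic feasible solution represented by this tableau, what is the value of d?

d is not in the basis, so in the current basic feasible solution d = 0.

0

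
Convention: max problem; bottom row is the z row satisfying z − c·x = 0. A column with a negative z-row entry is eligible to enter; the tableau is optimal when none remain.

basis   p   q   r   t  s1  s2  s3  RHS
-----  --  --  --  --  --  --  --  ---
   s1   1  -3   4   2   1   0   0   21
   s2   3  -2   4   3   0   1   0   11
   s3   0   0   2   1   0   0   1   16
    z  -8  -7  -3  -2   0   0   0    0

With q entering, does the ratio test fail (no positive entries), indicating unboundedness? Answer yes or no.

Every constraint-row entry in column q is ≤ 0, so increasing q is unbounded.

yes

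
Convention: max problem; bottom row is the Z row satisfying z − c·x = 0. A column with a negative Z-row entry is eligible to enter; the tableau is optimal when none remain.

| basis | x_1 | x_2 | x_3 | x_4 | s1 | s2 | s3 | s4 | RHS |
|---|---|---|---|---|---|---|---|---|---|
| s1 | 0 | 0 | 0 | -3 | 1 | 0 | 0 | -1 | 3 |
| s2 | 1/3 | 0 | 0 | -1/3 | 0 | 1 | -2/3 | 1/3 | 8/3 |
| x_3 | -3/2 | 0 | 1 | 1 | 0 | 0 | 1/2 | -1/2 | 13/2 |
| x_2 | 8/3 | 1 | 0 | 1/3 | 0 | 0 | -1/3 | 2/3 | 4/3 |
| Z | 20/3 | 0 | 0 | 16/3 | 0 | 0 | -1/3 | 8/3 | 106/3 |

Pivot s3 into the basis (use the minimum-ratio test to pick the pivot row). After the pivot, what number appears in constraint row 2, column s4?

Ratio test on column s3 — row 1: entry 0 ≤ 0; row 2: entry -2/3 ≤ 0; row 3: (13/2)/(1/2) = 13; row 4: entry -1/3 ≤ 0. Minimum is 13 at row 3 (x_3 leaves); pivot element 1/2.
Divide row 3 by 1/2; eliminate column s3 from the other rows.
Row 2 update in column s4: 1/3 − (-2/3)·(-1) = -1/3.

-1/3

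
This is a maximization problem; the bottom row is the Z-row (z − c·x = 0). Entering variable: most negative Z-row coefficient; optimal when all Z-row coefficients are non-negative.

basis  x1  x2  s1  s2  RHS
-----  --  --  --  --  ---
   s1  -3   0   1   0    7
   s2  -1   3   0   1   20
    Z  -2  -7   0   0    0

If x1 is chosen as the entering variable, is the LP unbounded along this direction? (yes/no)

Every constraint-row entry in column x1 is ≤ 0, so increasing x1 is unbounded.

yes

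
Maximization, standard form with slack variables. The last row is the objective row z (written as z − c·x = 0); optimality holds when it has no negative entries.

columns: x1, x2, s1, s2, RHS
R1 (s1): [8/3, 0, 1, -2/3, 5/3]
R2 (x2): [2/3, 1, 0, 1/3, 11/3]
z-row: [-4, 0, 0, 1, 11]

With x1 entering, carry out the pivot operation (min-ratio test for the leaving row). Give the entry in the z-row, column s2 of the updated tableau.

Ratio test on column x1 — row 1: (5/3)/(8/3) = 5/8; row 2: (11/3)/(2/3) = 11/2. Minimum is 5/8 at row 1 (s1 leaves); pivot element 8/3.
Divide row 1 by 8/3; eliminate column x1 from the other rows.
z-row update in column s2: 1 − (-4)·(-1/4) = 0.

0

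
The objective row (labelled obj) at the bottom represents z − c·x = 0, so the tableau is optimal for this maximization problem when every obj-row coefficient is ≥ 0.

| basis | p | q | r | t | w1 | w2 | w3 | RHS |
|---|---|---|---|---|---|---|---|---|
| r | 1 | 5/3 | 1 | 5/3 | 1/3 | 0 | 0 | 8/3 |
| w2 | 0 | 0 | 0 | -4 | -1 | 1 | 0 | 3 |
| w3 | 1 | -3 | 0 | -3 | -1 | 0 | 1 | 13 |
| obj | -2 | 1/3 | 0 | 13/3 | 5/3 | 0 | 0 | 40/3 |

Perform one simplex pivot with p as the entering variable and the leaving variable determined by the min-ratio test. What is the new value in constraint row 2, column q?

0

Ratio test on column p — row 1: (8/3)/1 = 8/3; row 2: entry 0 ≤ 0; row 3: 13/1 = 13. Minimum is 8/3 at row 1 (r leaves); pivot element 1.
Divide row 1 by 1; eliminate column p from the other rows.
Row 2 update in column q: 0 − 0·(5/3) = 0.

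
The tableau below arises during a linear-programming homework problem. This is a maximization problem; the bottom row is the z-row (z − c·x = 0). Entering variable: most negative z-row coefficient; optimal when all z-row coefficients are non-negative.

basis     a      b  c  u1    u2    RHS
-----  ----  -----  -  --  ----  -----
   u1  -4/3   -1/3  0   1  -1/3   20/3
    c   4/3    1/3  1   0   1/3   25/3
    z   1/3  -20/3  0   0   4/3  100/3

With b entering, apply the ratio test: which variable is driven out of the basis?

c

Column b entries and ratios — u1: -1/3 ≤ 0, skip; c: (25/3)/(1/3) = 25.
Smallest ratio is 25 in the row of c, so c leaves.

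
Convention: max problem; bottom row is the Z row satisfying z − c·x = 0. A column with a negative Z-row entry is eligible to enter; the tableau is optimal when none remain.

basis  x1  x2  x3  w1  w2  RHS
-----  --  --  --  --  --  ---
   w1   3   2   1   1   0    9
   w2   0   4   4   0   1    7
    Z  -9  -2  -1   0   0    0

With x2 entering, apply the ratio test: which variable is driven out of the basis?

Column x2 entries and ratios — w1: 9/2 = 9/2; w2: 7/4 = 7/4.
Smallest ratio is 7/4 in the row of w2, so w2 leaves.

w2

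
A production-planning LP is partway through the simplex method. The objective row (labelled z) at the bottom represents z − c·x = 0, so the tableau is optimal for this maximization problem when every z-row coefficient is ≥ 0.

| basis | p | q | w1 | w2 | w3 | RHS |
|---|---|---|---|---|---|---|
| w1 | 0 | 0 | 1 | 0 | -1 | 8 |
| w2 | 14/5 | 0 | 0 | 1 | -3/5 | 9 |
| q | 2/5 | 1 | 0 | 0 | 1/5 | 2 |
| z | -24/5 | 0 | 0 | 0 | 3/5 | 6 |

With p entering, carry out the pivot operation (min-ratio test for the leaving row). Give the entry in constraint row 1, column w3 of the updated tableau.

-1

Ratio test on column p — row 1: entry 0 ≤ 0; row 2: 9/(14/5) = 45/14; row 3: 2/(2/5) = 5. Minimum is 45/14 at row 2 (w2 leaves); pivot element 14/5.
Divide row 2 by 14/5; eliminate column p from the other rows.
Row 1 update in column w3: -1 − 0·(-3/14) = -1.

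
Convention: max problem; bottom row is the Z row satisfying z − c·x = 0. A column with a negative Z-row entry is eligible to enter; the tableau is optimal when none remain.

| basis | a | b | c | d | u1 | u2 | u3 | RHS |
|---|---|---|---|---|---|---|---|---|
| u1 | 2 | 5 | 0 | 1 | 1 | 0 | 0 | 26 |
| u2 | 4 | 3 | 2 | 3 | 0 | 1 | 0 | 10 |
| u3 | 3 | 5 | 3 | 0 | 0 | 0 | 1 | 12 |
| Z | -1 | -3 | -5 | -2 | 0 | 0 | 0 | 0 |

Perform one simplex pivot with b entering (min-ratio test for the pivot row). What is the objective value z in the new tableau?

Ratio test on column b — row 1: 26/5 = 26/5; row 2: 10/3 = 10/3; row 3: 12/5 = 12/5. Minimum is 12/5 at row 3 (u3 leaves); pivot element 5.
Pivot on row 3; the Z-row RHS becomes 0 − (-3)·(12/5) = 36/5.

36/5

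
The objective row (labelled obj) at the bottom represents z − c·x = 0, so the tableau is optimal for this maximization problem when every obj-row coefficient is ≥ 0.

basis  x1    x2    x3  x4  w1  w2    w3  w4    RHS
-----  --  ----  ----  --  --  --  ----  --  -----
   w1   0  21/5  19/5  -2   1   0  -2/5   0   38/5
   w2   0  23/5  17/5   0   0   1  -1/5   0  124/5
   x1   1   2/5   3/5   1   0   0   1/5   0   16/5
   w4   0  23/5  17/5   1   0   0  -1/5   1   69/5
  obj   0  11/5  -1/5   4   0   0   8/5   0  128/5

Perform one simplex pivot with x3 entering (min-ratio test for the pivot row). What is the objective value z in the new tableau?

26

Ratio test on column x3 — row 1: (38/5)/(19/5) = 2; row 2: (124/5)/(17/5) = 124/17; row 3: (16/5)/(3/5) = 16/3; row 4: (69/5)/(17/5) = 69/17. Minimum is 2 at row 1 (w1 leaves); pivot element 19/5.
Pivot on row 1; the obj-row RHS becomes 128/5 − (-1/5)·2 = 26.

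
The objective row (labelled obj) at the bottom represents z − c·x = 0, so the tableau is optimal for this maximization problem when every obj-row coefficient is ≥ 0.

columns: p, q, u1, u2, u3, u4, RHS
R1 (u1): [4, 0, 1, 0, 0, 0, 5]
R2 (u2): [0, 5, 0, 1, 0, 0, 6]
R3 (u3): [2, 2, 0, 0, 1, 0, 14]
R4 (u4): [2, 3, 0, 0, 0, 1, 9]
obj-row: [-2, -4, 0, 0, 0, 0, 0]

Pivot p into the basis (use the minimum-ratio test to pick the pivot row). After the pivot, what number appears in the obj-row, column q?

Ratio test on column p — row 1: 5/4 = 5/4; row 2: entry 0 ≤ 0; row 3: 14/2 = 7; row 4: 9/2 = 9/2. Minimum is 5/4 at row 1 (u1 leaves); pivot element 4.
Divide row 1 by 4; eliminate column p from the other rows.
obj-row update in column q: -4 − (-2)·0 = -4.

-4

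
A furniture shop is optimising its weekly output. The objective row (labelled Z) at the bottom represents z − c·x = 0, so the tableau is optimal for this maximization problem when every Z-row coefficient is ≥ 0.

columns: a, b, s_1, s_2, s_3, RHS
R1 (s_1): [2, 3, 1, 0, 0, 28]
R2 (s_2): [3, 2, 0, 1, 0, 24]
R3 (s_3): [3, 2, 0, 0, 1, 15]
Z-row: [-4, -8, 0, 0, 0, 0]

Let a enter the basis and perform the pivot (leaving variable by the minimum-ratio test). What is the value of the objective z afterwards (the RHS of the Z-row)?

20

Ratio test on column a — row 1: 28/2 = 14; row 2: 24/3 = 8; row 3: 15/3 = 5. Minimum is 5 at row 3 (s_3 leaves); pivot element 3.
Pivot on row 3; the Z-row RHS becomes 0 − (-4)·5 = 20.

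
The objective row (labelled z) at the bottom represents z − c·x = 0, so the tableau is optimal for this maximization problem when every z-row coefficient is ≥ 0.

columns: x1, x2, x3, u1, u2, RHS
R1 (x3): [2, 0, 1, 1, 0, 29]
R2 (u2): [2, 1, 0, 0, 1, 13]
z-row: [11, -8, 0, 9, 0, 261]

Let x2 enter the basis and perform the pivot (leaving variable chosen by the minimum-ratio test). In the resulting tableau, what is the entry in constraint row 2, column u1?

Ratio test on column x2 — row 1: entry 0 ≤ 0; row 2: 13/1 = 13. Minimum is 13 at row 2 (u2 leaves); pivot element 1.
Divide row 2 by 1; eliminate column x2 from the other rows.
In the new row 2, the u1 entry is the old entry divided by the pivot: 0/1 = 0.

0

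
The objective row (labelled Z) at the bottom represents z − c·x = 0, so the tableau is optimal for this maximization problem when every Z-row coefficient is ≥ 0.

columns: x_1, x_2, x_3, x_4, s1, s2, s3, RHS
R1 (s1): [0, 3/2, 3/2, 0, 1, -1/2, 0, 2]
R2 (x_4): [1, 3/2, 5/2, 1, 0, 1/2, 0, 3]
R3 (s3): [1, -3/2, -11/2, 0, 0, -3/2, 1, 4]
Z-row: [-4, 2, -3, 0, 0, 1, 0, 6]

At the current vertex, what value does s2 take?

s2 is not in the basis, so in the current basic feasible solution s2 = 0.

0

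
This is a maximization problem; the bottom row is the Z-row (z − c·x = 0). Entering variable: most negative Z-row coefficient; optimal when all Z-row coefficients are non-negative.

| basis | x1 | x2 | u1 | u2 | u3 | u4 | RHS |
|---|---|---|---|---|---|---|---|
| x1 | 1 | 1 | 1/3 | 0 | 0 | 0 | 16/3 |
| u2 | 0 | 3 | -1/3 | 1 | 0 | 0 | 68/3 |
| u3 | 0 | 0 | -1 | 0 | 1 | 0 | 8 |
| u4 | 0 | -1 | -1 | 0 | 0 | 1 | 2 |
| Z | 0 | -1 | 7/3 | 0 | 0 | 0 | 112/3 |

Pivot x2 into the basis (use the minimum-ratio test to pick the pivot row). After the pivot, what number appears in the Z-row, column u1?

8/3

Ratio test on column x2 — row 1: (16/3)/1 = 16/3; row 2: (68/3)/3 = 68/9; row 3: entry 0 ≤ 0; row 4: entry -1 ≤ 0. Minimum is 16/3 at row 1 (x1 leaves); pivot element 1.
Divide row 1 by 1; eliminate column x2 from the other rows.
Z-row update in column u1: 7/3 − (-1)·(1/3) = 8/3.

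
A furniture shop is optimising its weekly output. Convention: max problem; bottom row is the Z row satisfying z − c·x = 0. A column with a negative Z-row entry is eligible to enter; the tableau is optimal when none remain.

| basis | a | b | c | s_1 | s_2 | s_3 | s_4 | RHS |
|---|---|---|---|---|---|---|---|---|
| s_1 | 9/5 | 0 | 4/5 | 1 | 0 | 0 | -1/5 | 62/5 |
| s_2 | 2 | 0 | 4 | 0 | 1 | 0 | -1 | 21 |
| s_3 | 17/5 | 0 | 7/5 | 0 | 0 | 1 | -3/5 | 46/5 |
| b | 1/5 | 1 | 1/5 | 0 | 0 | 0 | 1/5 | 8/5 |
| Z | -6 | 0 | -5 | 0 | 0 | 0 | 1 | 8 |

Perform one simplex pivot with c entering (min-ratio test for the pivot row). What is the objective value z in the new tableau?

137/4

Ratio test on column c — row 1: (62/5)/(4/5) = 31/2; row 2: 21/4 = 21/4; row 3: (46/5)/(7/5) = 46/7; row 4: (8/5)/(1/5) = 8. Minimum is 21/4 at row 2 (s_2 leaves); pivot element 4.
Pivot on row 2; the Z-row RHS becomes 8 − (-5)·(21/4) = 137/4.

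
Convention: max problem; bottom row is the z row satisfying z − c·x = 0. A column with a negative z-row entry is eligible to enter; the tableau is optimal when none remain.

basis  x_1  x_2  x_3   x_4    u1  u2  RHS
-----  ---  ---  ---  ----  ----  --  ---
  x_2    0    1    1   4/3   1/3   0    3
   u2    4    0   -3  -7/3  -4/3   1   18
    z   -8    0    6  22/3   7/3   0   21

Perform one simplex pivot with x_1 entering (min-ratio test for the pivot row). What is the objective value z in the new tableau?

57

Ratio test on column x_1 — row 1: entry 0 ≤ 0; row 2: 18/4 = 9/2. Minimum is 9/2 at row 2 (u2 leaves); pivot element 4.
Pivot on row 2; the z-row RHS becomes 21 − (-8)·(9/2) = 57.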